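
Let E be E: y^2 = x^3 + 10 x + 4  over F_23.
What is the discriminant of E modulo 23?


4 a^3 + 27 b^2 = 4*10^3 + 27*4^2 = 4000 + 432 = 4432
Delta = -16 * (4432) = -70912
Delta mod 23 = 20

Delta = 20 (mod 23)


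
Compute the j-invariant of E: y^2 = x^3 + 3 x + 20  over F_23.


Delta = -16(4 a^3 + 27 b^2) mod 23 = 19
-1728 * (4 a)^3 = -1728 * (4*3)^3 mod 23 = 14
j = 14 * 19^(-1) mod 23 = 8

j = 8 (mod 23)


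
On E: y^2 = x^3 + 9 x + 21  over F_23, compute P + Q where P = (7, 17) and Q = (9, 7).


P != Q, so use the chord formula.
s = (y2 - y1) / (x2 - x1) = (13) / (2) mod 23 = 18
x3 = s^2 - x1 - x2 mod 23 = 18^2 - 7 - 9 = 9
y3 = s (x1 - x3) - y1 mod 23 = 18 * (7 - 9) - 17 = 16

P + Q = (9, 16)


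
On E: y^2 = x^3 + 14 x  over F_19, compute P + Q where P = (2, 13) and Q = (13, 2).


P != Q, so use the chord formula.
s = (y2 - y1) / (x2 - x1) = (8) / (11) mod 19 = 18
x3 = s^2 - x1 - x2 mod 19 = 18^2 - 2 - 13 = 5
y3 = s (x1 - x3) - y1 mod 19 = 18 * (2 - 5) - 13 = 9

P + Q = (5, 9)


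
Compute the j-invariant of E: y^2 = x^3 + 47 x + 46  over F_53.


Delta = -16(4 a^3 + 27 b^2) mod 53 = 23
-1728 * (4 a)^3 = -1728 * (4*47)^3 mod 53 = 30
j = 30 * 23^(-1) mod 53 = 52

j = 52 (mod 53)


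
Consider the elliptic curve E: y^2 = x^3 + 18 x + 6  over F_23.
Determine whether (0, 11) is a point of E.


Check whether y^2 = x^3 + 18 x + 6 (mod 23) for (x, y) = (0, 11).
LHS: y^2 = 11^2 mod 23 = 6
RHS: x^3 + 18 x + 6 = 0^3 + 18*0 + 6 mod 23 = 6
LHS = RHS

Yes, on the curve


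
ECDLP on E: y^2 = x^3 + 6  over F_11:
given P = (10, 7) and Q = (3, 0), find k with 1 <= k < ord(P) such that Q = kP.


Enumerate multiples of P until we hit Q = (3, 0):
  1P = (10, 7)
  2P = (3, 0)
Match found at i = 2.

k = 2


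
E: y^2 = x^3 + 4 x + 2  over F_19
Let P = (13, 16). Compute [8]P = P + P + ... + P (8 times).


k = 8 = 1000_2 (binary, LSB first: 0001)
Double-and-add from P = (13, 16):
  bit 0 = 0: acc unchanged = O
  bit 1 = 0: acc unchanged = O
  bit 2 = 0: acc unchanged = O
  bit 3 = 1: acc = O + (9, 8) = (9, 8)

8P = (9, 8)


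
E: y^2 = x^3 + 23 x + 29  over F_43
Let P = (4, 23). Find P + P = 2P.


Doubling: s = (3 x1^2 + a) / (2 y1)
s = (3*4^2 + 23) / (2*23) mod 43 = 38
x3 = s^2 - 2 x1 mod 43 = 38^2 - 2*4 = 17
y3 = s (x1 - x3) - y1 mod 43 = 38 * (4 - 17) - 23 = 42

2P = (17, 42)


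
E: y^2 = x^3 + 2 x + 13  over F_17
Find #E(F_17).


For each x in F_17, count y with y^2 = x^3 + 2 x + 13 mod 17:
  x = 0: RHS = 13, y in [8, 9]  -> 2 point(s)
  x = 1: RHS = 16, y in [4, 13]  -> 2 point(s)
  x = 2: RHS = 8, y in [5, 12]  -> 2 point(s)
  x = 4: RHS = 0, y in [0]  -> 1 point(s)
  x = 7: RHS = 13, y in [8, 9]  -> 2 point(s)
  x = 10: RHS = 13, y in [8, 9]  -> 2 point(s)
  x = 13: RHS = 9, y in [3, 14]  -> 2 point(s)
  x = 15: RHS = 1, y in [1, 16]  -> 2 point(s)
Affine points: 15. Add the point at infinity: total = 16.

#E(F_17) = 16


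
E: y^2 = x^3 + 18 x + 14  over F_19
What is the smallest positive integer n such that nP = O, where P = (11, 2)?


Compute successive multiples of P until we hit O:
  1P = (11, 2)
  2P = (3, 0)
  3P = (11, 17)
  4P = O

ord(P) = 4


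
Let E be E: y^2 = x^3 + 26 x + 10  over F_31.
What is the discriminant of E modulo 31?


4 a^3 + 27 b^2 = 4*26^3 + 27*10^2 = 70304 + 2700 = 73004
Delta = -16 * (73004) = -1168064
Delta mod 31 = 16

Delta = 16 (mod 31)


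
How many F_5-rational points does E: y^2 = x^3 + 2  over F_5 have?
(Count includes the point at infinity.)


For each x in F_5, count y with y^2 = x^3 + 0 x + 2 mod 5:
  x = 2: RHS = 0, y in [0]  -> 1 point(s)
  x = 3: RHS = 4, y in [2, 3]  -> 2 point(s)
  x = 4: RHS = 1, y in [1, 4]  -> 2 point(s)
Affine points: 5. Add the point at infinity: total = 6.

#E(F_5) = 6


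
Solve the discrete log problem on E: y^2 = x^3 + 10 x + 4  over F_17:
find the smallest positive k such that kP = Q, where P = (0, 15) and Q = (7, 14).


Enumerate multiples of P until we hit Q = (7, 14):
  1P = (0, 15)
  2P = (2, 7)
  3P = (14, 7)
  4P = (12, 4)
  5P = (1, 10)
  6P = (7, 3)
  7P = (6, 5)
  8P = (10, 13)
  9P = (5, 3)
  10P = (13, 6)
  11P = (8, 1)
  12P = (11, 0)
  13P = (8, 16)
  14P = (13, 11)
  15P = (5, 14)
  16P = (10, 4)
  17P = (6, 12)
  18P = (7, 14)
Match found at i = 18.

k = 18


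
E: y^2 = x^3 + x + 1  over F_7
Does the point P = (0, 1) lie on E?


Check whether y^2 = x^3 + 1 x + 1 (mod 7) for (x, y) = (0, 1).
LHS: y^2 = 1^2 mod 7 = 1
RHS: x^3 + 1 x + 1 = 0^3 + 1*0 + 1 mod 7 = 1
LHS = RHS

Yes, on the curve


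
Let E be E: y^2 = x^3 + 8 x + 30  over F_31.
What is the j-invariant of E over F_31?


Delta = -16(4 a^3 + 27 b^2) mod 31 = 1
-1728 * (4 a)^3 = -1728 * (4*8)^3 mod 31 = 8
j = 8 * 1^(-1) mod 31 = 8

j = 8 (mod 31)


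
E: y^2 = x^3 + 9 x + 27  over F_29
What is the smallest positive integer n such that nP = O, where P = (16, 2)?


Compute successive multiples of P until we hit O:
  1P = (16, 2)
  2P = (21, 20)
  3P = (27, 28)
  4P = (11, 23)
  5P = (15, 17)
  6P = (20, 0)
  7P = (15, 12)
  8P = (11, 6)
  ... (continuing to 12P)
  12P = O

ord(P) = 12


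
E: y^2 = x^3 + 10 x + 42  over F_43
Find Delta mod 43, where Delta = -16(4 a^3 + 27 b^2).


4 a^3 + 27 b^2 = 4*10^3 + 27*42^2 = 4000 + 47628 = 51628
Delta = -16 * (51628) = -826048
Delta mod 43 = 25

Delta = 25 (mod 43)


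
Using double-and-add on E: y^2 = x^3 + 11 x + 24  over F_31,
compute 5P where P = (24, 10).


k = 5 = 101_2 (binary, LSB first: 101)
Double-and-add from P = (24, 10):
  bit 0 = 1: acc = O + (24, 10) = (24, 10)
  bit 1 = 0: acc unchanged = (24, 10)
  bit 2 = 1: acc = (24, 10) + (27, 3) = (13, 16)

5P = (13, 16)


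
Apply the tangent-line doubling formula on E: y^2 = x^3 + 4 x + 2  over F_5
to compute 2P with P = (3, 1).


Doubling: s = (3 x1^2 + a) / (2 y1)
s = (3*3^2 + 4) / (2*1) mod 5 = 3
x3 = s^2 - 2 x1 mod 5 = 3^2 - 2*3 = 3
y3 = s (x1 - x3) - y1 mod 5 = 3 * (3 - 3) - 1 = 4

2P = (3, 4)


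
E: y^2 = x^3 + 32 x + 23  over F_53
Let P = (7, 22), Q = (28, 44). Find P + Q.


P != Q, so use the chord formula.
s = (y2 - y1) / (x2 - x1) = (22) / (21) mod 53 = 49
x3 = s^2 - x1 - x2 mod 53 = 49^2 - 7 - 28 = 34
y3 = s (x1 - x3) - y1 mod 53 = 49 * (7 - 34) - 22 = 33

P + Q = (34, 33)


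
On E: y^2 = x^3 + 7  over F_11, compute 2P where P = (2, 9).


k = 2 = 10_2 (binary, LSB first: 01)
Double-and-add from P = (2, 9):
  bit 0 = 0: acc unchanged = O
  bit 1 = 1: acc = O + (5, 0) = (5, 0)

2P = (5, 0)


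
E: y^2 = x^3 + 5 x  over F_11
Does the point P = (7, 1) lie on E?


Check whether y^2 = x^3 + 5 x + 0 (mod 11) for (x, y) = (7, 1).
LHS: y^2 = 1^2 mod 11 = 1
RHS: x^3 + 5 x + 0 = 7^3 + 5*7 + 0 mod 11 = 4
LHS != RHS

No, not on the curve


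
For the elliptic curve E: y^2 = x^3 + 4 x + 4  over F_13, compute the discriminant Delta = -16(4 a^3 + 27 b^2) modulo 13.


4 a^3 + 27 b^2 = 4*4^3 + 27*4^2 = 256 + 432 = 688
Delta = -16 * (688) = -11008
Delta mod 13 = 3

Delta = 3 (mod 13)


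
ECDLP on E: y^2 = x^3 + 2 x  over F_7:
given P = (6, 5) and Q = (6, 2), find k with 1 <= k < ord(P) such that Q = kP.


Enumerate multiples of P until we hit Q = (6, 2):
  1P = (6, 5)
  2P = (4, 3)
  3P = (5, 3)
  4P = (0, 0)
  5P = (5, 4)
  6P = (4, 4)
  7P = (6, 2)
Match found at i = 7.

k = 7


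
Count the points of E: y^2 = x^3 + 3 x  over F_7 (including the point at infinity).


For each x in F_7, count y with y^2 = x^3 + 3 x + 0 mod 7:
  x = 0: RHS = 0, y in [0]  -> 1 point(s)
  x = 1: RHS = 4, y in [2, 5]  -> 2 point(s)
  x = 2: RHS = 0, y in [0]  -> 1 point(s)
  x = 3: RHS = 1, y in [1, 6]  -> 2 point(s)
  x = 5: RHS = 0, y in [0]  -> 1 point(s)
Affine points: 7. Add the point at infinity: total = 8.

#E(F_7) = 8


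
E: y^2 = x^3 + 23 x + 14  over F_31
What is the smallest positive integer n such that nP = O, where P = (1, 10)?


Compute successive multiples of P until we hit O:
  1P = (1, 10)
  2P = (0, 13)
  3P = (8, 11)
  4P = (10, 2)
  5P = (25, 1)
  6P = (25, 30)
  7P = (10, 29)
  8P = (8, 20)
  ... (continuing to 11P)
  11P = O

ord(P) = 11


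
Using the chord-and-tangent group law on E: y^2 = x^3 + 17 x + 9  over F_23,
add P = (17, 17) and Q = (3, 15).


P != Q, so use the chord formula.
s = (y2 - y1) / (x2 - x1) = (21) / (9) mod 23 = 10
x3 = s^2 - x1 - x2 mod 23 = 10^2 - 17 - 3 = 11
y3 = s (x1 - x3) - y1 mod 23 = 10 * (17 - 11) - 17 = 20

P + Q = (11, 20)


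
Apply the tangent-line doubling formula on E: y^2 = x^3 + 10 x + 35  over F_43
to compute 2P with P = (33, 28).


Doubling: s = (3 x1^2 + a) / (2 y1)
s = (3*33^2 + 10) / (2*28) mod 43 = 4
x3 = s^2 - 2 x1 mod 43 = 4^2 - 2*33 = 36
y3 = s (x1 - x3) - y1 mod 43 = 4 * (33 - 36) - 28 = 3

2P = (36, 3)


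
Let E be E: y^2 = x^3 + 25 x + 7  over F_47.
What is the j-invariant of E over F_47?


Delta = -16(4 a^3 + 27 b^2) mod 47 = 1
-1728 * (4 a)^3 = -1728 * (4*25)^3 mod 47 = 26
j = 26 * 1^(-1) mod 47 = 26

j = 26 (mod 47)


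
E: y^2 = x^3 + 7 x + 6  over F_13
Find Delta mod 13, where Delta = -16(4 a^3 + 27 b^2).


4 a^3 + 27 b^2 = 4*7^3 + 27*6^2 = 1372 + 972 = 2344
Delta = -16 * (2344) = -37504
Delta mod 13 = 1

Delta = 1 (mod 13)


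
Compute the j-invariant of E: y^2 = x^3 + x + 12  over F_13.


Delta = -16(4 a^3 + 27 b^2) mod 13 = 11
-1728 * (4 a)^3 = -1728 * (4*1)^3 mod 13 = 12
j = 12 * 11^(-1) mod 13 = 7

j = 7 (mod 13)


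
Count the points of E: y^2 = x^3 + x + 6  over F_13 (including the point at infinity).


For each x in F_13, count y with y^2 = x^3 + 1 x + 6 mod 13:
  x = 2: RHS = 3, y in [4, 9]  -> 2 point(s)
  x = 3: RHS = 10, y in [6, 7]  -> 2 point(s)
  x = 4: RHS = 9, y in [3, 10]  -> 2 point(s)
  x = 9: RHS = 3, y in [4, 9]  -> 2 point(s)
  x = 11: RHS = 9, y in [3, 10]  -> 2 point(s)
  x = 12: RHS = 4, y in [2, 11]  -> 2 point(s)
Affine points: 12. Add the point at infinity: total = 13.

#E(F_13) = 13


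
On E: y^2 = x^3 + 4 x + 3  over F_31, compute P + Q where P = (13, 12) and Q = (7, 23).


P != Q, so use the chord formula.
s = (y2 - y1) / (x2 - x1) = (11) / (25) mod 31 = 24
x3 = s^2 - x1 - x2 mod 31 = 24^2 - 13 - 7 = 29
y3 = s (x1 - x3) - y1 mod 31 = 24 * (13 - 29) - 12 = 7

P + Q = (29, 7)


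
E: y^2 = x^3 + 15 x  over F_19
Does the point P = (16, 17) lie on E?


Check whether y^2 = x^3 + 15 x + 0 (mod 19) for (x, y) = (16, 17).
LHS: y^2 = 17^2 mod 19 = 4
RHS: x^3 + 15 x + 0 = 16^3 + 15*16 + 0 mod 19 = 4
LHS = RHS

Yes, on the curve


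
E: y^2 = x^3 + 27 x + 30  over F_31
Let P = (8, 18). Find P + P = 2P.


Doubling: s = (3 x1^2 + a) / (2 y1)
s = (3*8^2 + 27) / (2*18) mod 31 = 19
x3 = s^2 - 2 x1 mod 31 = 19^2 - 2*8 = 4
y3 = s (x1 - x3) - y1 mod 31 = 19 * (8 - 4) - 18 = 27

2P = (4, 27)


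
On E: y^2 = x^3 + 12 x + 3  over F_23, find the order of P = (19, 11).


Compute successive multiples of P until we hit O:
  1P = (19, 11)
  2P = (20, 3)
  3P = (2, 14)
  4P = (8, 6)
  5P = (4, 0)
  6P = (8, 17)
  7P = (2, 9)
  8P = (20, 20)
  ... (continuing to 10P)
  10P = O

ord(P) = 10


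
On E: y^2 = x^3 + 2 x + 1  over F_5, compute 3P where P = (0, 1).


k = 3 = 11_2 (binary, LSB first: 11)
Double-and-add from P = (0, 1):
  bit 0 = 1: acc = O + (0, 1) = (0, 1)
  bit 1 = 1: acc = (0, 1) + (1, 3) = (3, 3)

3P = (3, 3)


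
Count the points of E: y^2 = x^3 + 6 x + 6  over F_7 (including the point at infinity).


For each x in F_7, count y with y^2 = x^3 + 6 x + 6 mod 7:
  x = 3: RHS = 2, y in [3, 4]  -> 2 point(s)
  x = 5: RHS = 0, y in [0]  -> 1 point(s)
Affine points: 3. Add the point at infinity: total = 4.

#E(F_7) = 4


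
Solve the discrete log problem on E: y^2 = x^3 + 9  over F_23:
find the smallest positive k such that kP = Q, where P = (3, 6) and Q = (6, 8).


Enumerate multiples of P until we hit Q = (6, 8):
  1P = (3, 6)
  2P = (12, 14)
  3P = (21, 1)
  4P = (0, 20)
  5P = (6, 8)
Match found at i = 5.

k = 5


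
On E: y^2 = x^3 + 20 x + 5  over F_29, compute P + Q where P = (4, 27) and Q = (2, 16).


P != Q, so use the chord formula.
s = (y2 - y1) / (x2 - x1) = (18) / (27) mod 29 = 20
x3 = s^2 - x1 - x2 mod 29 = 20^2 - 4 - 2 = 17
y3 = s (x1 - x3) - y1 mod 29 = 20 * (4 - 17) - 27 = 3

P + Q = (17, 3)


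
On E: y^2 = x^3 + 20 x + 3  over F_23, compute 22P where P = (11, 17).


k = 22 = 10110_2 (binary, LSB first: 01101)
Double-and-add from P = (11, 17):
  bit 0 = 0: acc unchanged = O
  bit 1 = 1: acc = O + (4, 3) = (4, 3)
  bit 2 = 1: acc = (4, 3) + (8, 13) = (0, 7)
  bit 3 = 0: acc unchanged = (0, 7)
  bit 4 = 1: acc = (0, 7) + (1, 1) = (12, 19)

22P = (12, 19)


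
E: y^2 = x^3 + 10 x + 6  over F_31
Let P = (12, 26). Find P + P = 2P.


Doubling: s = (3 x1^2 + a) / (2 y1)
s = (3*12^2 + 10) / (2*26) mod 31 = 24
x3 = s^2 - 2 x1 mod 31 = 24^2 - 2*12 = 25
y3 = s (x1 - x3) - y1 mod 31 = 24 * (12 - 25) - 26 = 3

2P = (25, 3)


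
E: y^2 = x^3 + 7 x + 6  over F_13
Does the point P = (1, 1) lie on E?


Check whether y^2 = x^3 + 7 x + 6 (mod 13) for (x, y) = (1, 1).
LHS: y^2 = 1^2 mod 13 = 1
RHS: x^3 + 7 x + 6 = 1^3 + 7*1 + 6 mod 13 = 1
LHS = RHS

Yes, on the curve


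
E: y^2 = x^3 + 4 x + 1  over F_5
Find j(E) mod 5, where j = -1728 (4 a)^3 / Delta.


Delta = -16(4 a^3 + 27 b^2) mod 5 = 2
-1728 * (4 a)^3 = -1728 * (4*4)^3 mod 5 = 2
j = 2 * 2^(-1) mod 5 = 1

j = 1 (mod 5)


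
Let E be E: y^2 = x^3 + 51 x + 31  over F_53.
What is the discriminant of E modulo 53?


4 a^3 + 27 b^2 = 4*51^3 + 27*31^2 = 530604 + 25947 = 556551
Delta = -16 * (556551) = -8904816
Delta mod 53 = 32

Delta = 32 (mod 53)


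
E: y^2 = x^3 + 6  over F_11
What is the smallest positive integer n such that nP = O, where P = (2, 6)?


Compute successive multiples of P until we hit O:
  1P = (2, 6)
  2P = (8, 10)
  3P = (10, 7)
  4P = (4, 2)
  5P = (9, 8)
  6P = (3, 0)
  7P = (9, 3)
  8P = (4, 9)
  ... (continuing to 12P)
  12P = O

ord(P) = 12


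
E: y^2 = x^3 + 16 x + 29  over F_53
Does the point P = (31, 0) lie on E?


Check whether y^2 = x^3 + 16 x + 29 (mod 53) for (x, y) = (31, 0).
LHS: y^2 = 0^2 mod 53 = 0
RHS: x^3 + 16 x + 29 = 31^3 + 16*31 + 29 mod 53 = 0
LHS = RHS

Yes, on the curve


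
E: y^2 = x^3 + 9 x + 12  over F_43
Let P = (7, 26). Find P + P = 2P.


Doubling: s = (3 x1^2 + a) / (2 y1)
s = (3*7^2 + 9) / (2*26) mod 43 = 3
x3 = s^2 - 2 x1 mod 43 = 3^2 - 2*7 = 38
y3 = s (x1 - x3) - y1 mod 43 = 3 * (7 - 38) - 26 = 10

2P = (38, 10)


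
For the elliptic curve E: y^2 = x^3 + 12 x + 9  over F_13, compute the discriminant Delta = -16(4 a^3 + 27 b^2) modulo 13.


4 a^3 + 27 b^2 = 4*12^3 + 27*9^2 = 6912 + 2187 = 9099
Delta = -16 * (9099) = -145584
Delta mod 13 = 3

Delta = 3 (mod 13)


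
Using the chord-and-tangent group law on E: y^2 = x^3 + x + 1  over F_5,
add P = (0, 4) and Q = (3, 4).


P != Q, so use the chord formula.
s = (y2 - y1) / (x2 - x1) = (0) / (3) mod 5 = 0
x3 = s^2 - x1 - x2 mod 5 = 0^2 - 0 - 3 = 2
y3 = s (x1 - x3) - y1 mod 5 = 0 * (0 - 2) - 4 = 1

P + Q = (2, 1)


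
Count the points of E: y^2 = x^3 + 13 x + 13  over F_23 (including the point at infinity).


For each x in F_23, count y with y^2 = x^3 + 13 x + 13 mod 23:
  x = 0: RHS = 13, y in [6, 17]  -> 2 point(s)
  x = 1: RHS = 4, y in [2, 21]  -> 2 point(s)
  x = 2: RHS = 1, y in [1, 22]  -> 2 point(s)
  x = 6: RHS = 8, y in [10, 13]  -> 2 point(s)
  x = 8: RHS = 8, y in [10, 13]  -> 2 point(s)
  x = 9: RHS = 8, y in [10, 13]  -> 2 point(s)
  x = 10: RHS = 16, y in [4, 19]  -> 2 point(s)
  x = 14: RHS = 18, y in [8, 15]  -> 2 point(s)
  x = 15: RHS = 18, y in [8, 15]  -> 2 point(s)
  x = 16: RHS = 16, y in [4, 19]  -> 2 point(s)
  x = 17: RHS = 18, y in [8, 15]  -> 2 point(s)
  x = 19: RHS = 12, y in [9, 14]  -> 2 point(s)
  x = 20: RHS = 16, y in [4, 19]  -> 2 point(s)
  x = 21: RHS = 2, y in [5, 18]  -> 2 point(s)
Affine points: 28. Add the point at infinity: total = 29.

#E(F_23) = 29


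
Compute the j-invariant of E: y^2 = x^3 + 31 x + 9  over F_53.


Delta = -16(4 a^3 + 27 b^2) mod 53 = 39
-1728 * (4 a)^3 = -1728 * (4*31)^3 mod 53 = 42
j = 42 * 39^(-1) mod 53 = 50

j = 50 (mod 53)


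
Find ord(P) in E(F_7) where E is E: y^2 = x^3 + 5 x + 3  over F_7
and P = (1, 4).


Compute successive multiples of P until we hit O:
  1P = (1, 4)
  2P = (6, 5)
  3P = (2, 0)
  4P = (6, 2)
  5P = (1, 3)
  6P = O

ord(P) = 6


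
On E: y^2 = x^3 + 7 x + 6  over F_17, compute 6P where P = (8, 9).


k = 6 = 110_2 (binary, LSB first: 011)
Double-and-add from P = (8, 9):
  bit 0 = 0: acc unchanged = O
  bit 1 = 1: acc = O + (9, 13) = (9, 13)
  bit 2 = 1: acc = (9, 13) + (14, 3) = (15, 16)

6P = (15, 16)


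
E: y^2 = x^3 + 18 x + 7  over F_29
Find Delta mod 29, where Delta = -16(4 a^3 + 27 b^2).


4 a^3 + 27 b^2 = 4*18^3 + 27*7^2 = 23328 + 1323 = 24651
Delta = -16 * (24651) = -394416
Delta mod 29 = 13

Delta = 13 (mod 29)


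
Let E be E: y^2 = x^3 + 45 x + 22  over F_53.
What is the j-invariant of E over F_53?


Delta = -16(4 a^3 + 27 b^2) mod 53 = 11
-1728 * (4 a)^3 = -1728 * (4*45)^3 mod 53 = 24
j = 24 * 11^(-1) mod 53 = 7

j = 7 (mod 53)


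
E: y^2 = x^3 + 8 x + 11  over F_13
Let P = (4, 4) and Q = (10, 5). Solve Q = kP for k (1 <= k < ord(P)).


Enumerate multiples of P until we hit Q = (10, 5):
  1P = (4, 4)
  2P = (2, 10)
  3P = (3, 6)
  4P = (10, 8)
  5P = (11, 0)
  6P = (10, 5)
Match found at i = 6.

k = 6


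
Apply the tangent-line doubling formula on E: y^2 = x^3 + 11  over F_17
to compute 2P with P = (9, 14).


Doubling: s = (3 x1^2 + a) / (2 y1)
s = (3*9^2 + 0) / (2*14) mod 17 = 2
x3 = s^2 - 2 x1 mod 17 = 2^2 - 2*9 = 3
y3 = s (x1 - x3) - y1 mod 17 = 2 * (9 - 3) - 14 = 15

2P = (3, 15)


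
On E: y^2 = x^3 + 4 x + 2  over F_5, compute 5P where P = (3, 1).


k = 5 = 101_2 (binary, LSB first: 101)
Double-and-add from P = (3, 1):
  bit 0 = 1: acc = O + (3, 1) = (3, 1)
  bit 1 = 0: acc unchanged = (3, 1)
  bit 2 = 1: acc = (3, 1) + (3, 1) = (3, 4)

5P = (3, 4)


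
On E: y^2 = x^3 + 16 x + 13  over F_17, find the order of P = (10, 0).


Compute successive multiples of P until we hit O:
  1P = (10, 0)
  2P = O

ord(P) = 2


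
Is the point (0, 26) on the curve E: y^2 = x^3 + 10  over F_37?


Check whether y^2 = x^3 + 0 x + 10 (mod 37) for (x, y) = (0, 26).
LHS: y^2 = 26^2 mod 37 = 10
RHS: x^3 + 0 x + 10 = 0^3 + 0*0 + 10 mod 37 = 10
LHS = RHS

Yes, on the curve


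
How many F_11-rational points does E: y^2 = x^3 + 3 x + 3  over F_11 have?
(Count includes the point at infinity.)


For each x in F_11, count y with y^2 = x^3 + 3 x + 3 mod 11:
  x = 0: RHS = 3, y in [5, 6]  -> 2 point(s)
  x = 5: RHS = 0, y in [0]  -> 1 point(s)
  x = 7: RHS = 4, y in [2, 9]  -> 2 point(s)
  x = 8: RHS = 0, y in [0]  -> 1 point(s)
  x = 9: RHS = 0, y in [0]  -> 1 point(s)
Affine points: 7. Add the point at infinity: total = 8.

#E(F_11) = 8


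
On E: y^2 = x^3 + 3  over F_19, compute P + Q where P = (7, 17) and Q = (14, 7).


P != Q, so use the chord formula.
s = (y2 - y1) / (x2 - x1) = (9) / (7) mod 19 = 4
x3 = s^2 - x1 - x2 mod 19 = 4^2 - 7 - 14 = 14
y3 = s (x1 - x3) - y1 mod 19 = 4 * (7 - 14) - 17 = 12

P + Q = (14, 12)


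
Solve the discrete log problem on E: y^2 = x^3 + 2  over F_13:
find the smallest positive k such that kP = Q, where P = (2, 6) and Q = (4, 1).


Enumerate multiples of P until we hit Q = (4, 1):
  1P = (2, 6)
  2P = (10, 12)
  3P = (4, 12)
  4P = (3, 4)
  5P = (12, 1)
  6P = (9, 4)
  7P = (5, 6)
  8P = (6, 7)
  9P = (1, 4)
  10P = (1, 9)
  11P = (6, 6)
  12P = (5, 7)
  13P = (9, 9)
  14P = (12, 12)
  15P = (3, 9)
  16P = (4, 1)
Match found at i = 16.

k = 16


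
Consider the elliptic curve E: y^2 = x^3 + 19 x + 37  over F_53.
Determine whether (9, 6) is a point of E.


Check whether y^2 = x^3 + 19 x + 37 (mod 53) for (x, y) = (9, 6).
LHS: y^2 = 6^2 mod 53 = 36
RHS: x^3 + 19 x + 37 = 9^3 + 19*9 + 37 mod 53 = 36
LHS = RHS

Yes, on the curve


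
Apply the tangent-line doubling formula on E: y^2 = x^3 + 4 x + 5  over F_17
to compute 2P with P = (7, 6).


Doubling: s = (3 x1^2 + a) / (2 y1)
s = (3*7^2 + 4) / (2*6) mod 17 = 14
x3 = s^2 - 2 x1 mod 17 = 14^2 - 2*7 = 12
y3 = s (x1 - x3) - y1 mod 17 = 14 * (7 - 12) - 6 = 9

2P = (12, 9)


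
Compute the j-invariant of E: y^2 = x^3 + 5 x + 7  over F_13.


Delta = -16(4 a^3 + 27 b^2) mod 13 = 4
-1728 * (4 a)^3 = -1728 * (4*5)^3 mod 13 = 5
j = 5 * 4^(-1) mod 13 = 11

j = 11 (mod 13)


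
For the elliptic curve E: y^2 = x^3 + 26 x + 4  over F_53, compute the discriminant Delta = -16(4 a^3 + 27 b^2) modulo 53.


4 a^3 + 27 b^2 = 4*26^3 + 27*4^2 = 70304 + 432 = 70736
Delta = -16 * (70736) = -1131776
Delta mod 53 = 39

Delta = 39 (mod 53)


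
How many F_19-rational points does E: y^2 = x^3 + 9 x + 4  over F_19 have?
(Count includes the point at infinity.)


For each x in F_19, count y with y^2 = x^3 + 9 x + 4 mod 19:
  x = 0: RHS = 4, y in [2, 17]  -> 2 point(s)
  x = 2: RHS = 11, y in [7, 12]  -> 2 point(s)
  x = 3: RHS = 1, y in [1, 18]  -> 2 point(s)
  x = 4: RHS = 9, y in [3, 16]  -> 2 point(s)
  x = 7: RHS = 11, y in [7, 12]  -> 2 point(s)
  x = 9: RHS = 16, y in [4, 15]  -> 2 point(s)
  x = 10: RHS = 11, y in [7, 12]  -> 2 point(s)
  x = 11: RHS = 9, y in [3, 16]  -> 2 point(s)
  x = 12: RHS = 16, y in [4, 15]  -> 2 point(s)
  x = 13: RHS = 0, y in [0]  -> 1 point(s)
  x = 14: RHS = 5, y in [9, 10]  -> 2 point(s)
  x = 16: RHS = 7, y in [8, 11]  -> 2 point(s)
  x = 17: RHS = 16, y in [4, 15]  -> 2 point(s)
Affine points: 25. Add the point at infinity: total = 26.

#E(F_19) = 26


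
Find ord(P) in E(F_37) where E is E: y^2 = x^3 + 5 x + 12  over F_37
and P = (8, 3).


Compute successive multiples of P until we hit O:
  1P = (8, 3)
  2P = (25, 0)
  3P = (8, 34)
  4P = O

ord(P) = 4


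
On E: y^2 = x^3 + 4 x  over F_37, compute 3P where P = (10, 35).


k = 3 = 11_2 (binary, LSB first: 11)
Double-and-add from P = (10, 35):
  bit 0 = 1: acc = O + (10, 35) = (10, 35)
  bit 1 = 1: acc = (10, 35) + (21, 24) = (7, 36)

3P = (7, 36)


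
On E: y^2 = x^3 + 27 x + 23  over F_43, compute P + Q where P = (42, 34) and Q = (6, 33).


P != Q, so use the chord formula.
s = (y2 - y1) / (x2 - x1) = (42) / (7) mod 43 = 6
x3 = s^2 - x1 - x2 mod 43 = 6^2 - 42 - 6 = 31
y3 = s (x1 - x3) - y1 mod 43 = 6 * (42 - 31) - 34 = 32

P + Q = (31, 32)


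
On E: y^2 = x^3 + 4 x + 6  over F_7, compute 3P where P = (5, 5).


k = 3 = 11_2 (binary, LSB first: 11)
Double-and-add from P = (5, 5):
  bit 0 = 1: acc = O + (5, 5) = (5, 5)
  bit 1 = 1: acc = (5, 5) + (6, 6) = (4, 3)

3P = (4, 3)


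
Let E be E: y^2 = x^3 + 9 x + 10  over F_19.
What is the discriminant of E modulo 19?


4 a^3 + 27 b^2 = 4*9^3 + 27*10^2 = 2916 + 2700 = 5616
Delta = -16 * (5616) = -89856
Delta mod 19 = 14

Delta = 14 (mod 19)


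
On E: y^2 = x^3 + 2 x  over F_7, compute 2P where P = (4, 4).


Doubling: s = (3 x1^2 + a) / (2 y1)
s = (3*4^2 + 2) / (2*4) mod 7 = 1
x3 = s^2 - 2 x1 mod 7 = 1^2 - 2*4 = 0
y3 = s (x1 - x3) - y1 mod 7 = 1 * (4 - 0) - 4 = 0

2P = (0, 0)


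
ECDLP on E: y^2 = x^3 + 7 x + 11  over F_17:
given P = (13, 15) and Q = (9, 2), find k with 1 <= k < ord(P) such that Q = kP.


Enumerate multiples of P until we hit Q = (9, 2):
  1P = (13, 15)
  2P = (9, 15)
  3P = (12, 2)
  4P = (8, 16)
  5P = (11, 5)
  6P = (1, 11)
  7P = (5, 16)
  8P = (3, 5)
  9P = (2, 13)
  10P = (4, 16)
  11P = (4, 1)
  12P = (2, 4)
  13P = (3, 12)
  14P = (5, 1)
  15P = (1, 6)
  16P = (11, 12)
  17P = (8, 1)
  18P = (12, 15)
  19P = (9, 2)
Match found at i = 19.

k = 19


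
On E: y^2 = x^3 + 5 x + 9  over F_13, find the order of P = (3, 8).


Compute successive multiples of P until we hit O:
  1P = (3, 8)
  2P = (11, 2)
  3P = (2, 1)
  4P = (5, 4)
  5P = (9, 4)
  6P = (0, 3)
  7P = (7, 7)
  8P = (12, 4)
  ... (continuing to 17P)
  17P = O

ord(P) = 17


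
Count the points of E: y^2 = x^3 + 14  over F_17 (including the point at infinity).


For each x in F_17, count y with y^2 = x^3 + 0 x + 14 mod 17:
  x = 1: RHS = 15, y in [7, 10]  -> 2 point(s)
  x = 6: RHS = 9, y in [3, 14]  -> 2 point(s)
  x = 7: RHS = 0, y in [0]  -> 1 point(s)
  x = 8: RHS = 16, y in [4, 13]  -> 2 point(s)
  x = 11: RHS = 2, y in [6, 11]  -> 2 point(s)
  x = 12: RHS = 8, y in [5, 12]  -> 2 point(s)
  x = 13: RHS = 1, y in [1, 16]  -> 2 point(s)
  x = 14: RHS = 4, y in [2, 15]  -> 2 point(s)
  x = 16: RHS = 13, y in [8, 9]  -> 2 point(s)
Affine points: 17. Add the point at infinity: total = 18.

#E(F_17) = 18


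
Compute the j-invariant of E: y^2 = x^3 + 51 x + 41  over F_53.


Delta = -16(4 a^3 + 27 b^2) mod 53 = 49
-1728 * (4 a)^3 = -1728 * (4*51)^3 mod 53 = 7
j = 7 * 49^(-1) mod 53 = 38

j = 38 (mod 53)


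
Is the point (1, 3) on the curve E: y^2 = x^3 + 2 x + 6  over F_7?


Check whether y^2 = x^3 + 2 x + 6 (mod 7) for (x, y) = (1, 3).
LHS: y^2 = 3^2 mod 7 = 2
RHS: x^3 + 2 x + 6 = 1^3 + 2*1 + 6 mod 7 = 2
LHS = RHS

Yes, on the curve


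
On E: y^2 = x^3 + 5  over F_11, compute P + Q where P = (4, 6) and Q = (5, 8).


P != Q, so use the chord formula.
s = (y2 - y1) / (x2 - x1) = (2) / (1) mod 11 = 2
x3 = s^2 - x1 - x2 mod 11 = 2^2 - 4 - 5 = 6
y3 = s (x1 - x3) - y1 mod 11 = 2 * (4 - 6) - 6 = 1

P + Q = (6, 1)


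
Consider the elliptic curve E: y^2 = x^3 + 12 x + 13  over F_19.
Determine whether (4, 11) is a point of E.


Check whether y^2 = x^3 + 12 x + 13 (mod 19) for (x, y) = (4, 11).
LHS: y^2 = 11^2 mod 19 = 7
RHS: x^3 + 12 x + 13 = 4^3 + 12*4 + 13 mod 19 = 11
LHS != RHS

No, not on the curve


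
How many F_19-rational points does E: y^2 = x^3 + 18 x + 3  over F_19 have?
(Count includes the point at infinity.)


For each x in F_19, count y with y^2 = x^3 + 18 x + 3 mod 19:
  x = 2: RHS = 9, y in [3, 16]  -> 2 point(s)
  x = 4: RHS = 6, y in [5, 14]  -> 2 point(s)
  x = 5: RHS = 9, y in [3, 16]  -> 2 point(s)
  x = 6: RHS = 4, y in [2, 17]  -> 2 point(s)
  x = 7: RHS = 16, y in [4, 15]  -> 2 point(s)
  x = 9: RHS = 1, y in [1, 18]  -> 2 point(s)
  x = 10: RHS = 5, y in [9, 10]  -> 2 point(s)
  x = 12: RHS = 9, y in [3, 16]  -> 2 point(s)
  x = 14: RHS = 16, y in [4, 15]  -> 2 point(s)
  x = 15: RHS = 0, y in [0]  -> 1 point(s)
  x = 16: RHS = 17, y in [6, 13]  -> 2 point(s)
  x = 17: RHS = 16, y in [4, 15]  -> 2 point(s)
Affine points: 23. Add the point at infinity: total = 24.

#E(F_19) = 24


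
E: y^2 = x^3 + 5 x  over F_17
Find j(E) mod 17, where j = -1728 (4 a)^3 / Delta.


Delta = -16(4 a^3 + 27 b^2) mod 17 = 7
-1728 * (4 a)^3 = -1728 * (4*5)^3 mod 17 = 9
j = 9 * 7^(-1) mod 17 = 11

j = 11 (mod 17)


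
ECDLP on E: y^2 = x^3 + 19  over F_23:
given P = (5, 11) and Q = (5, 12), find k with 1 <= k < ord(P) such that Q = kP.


Enumerate multiples of P until we hit Q = (5, 12):
  1P = (5, 11)
  2P = (3, 0)
  3P = (5, 12)
Match found at i = 3.

k = 3


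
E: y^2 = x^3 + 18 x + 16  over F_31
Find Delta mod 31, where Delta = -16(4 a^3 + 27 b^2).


4 a^3 + 27 b^2 = 4*18^3 + 27*16^2 = 23328 + 6912 = 30240
Delta = -16 * (30240) = -483840
Delta mod 31 = 8

Delta = 8 (mod 31)


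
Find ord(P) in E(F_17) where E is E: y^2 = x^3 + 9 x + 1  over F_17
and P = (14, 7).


Compute successive multiples of P until we hit O:
  1P = (14, 7)
  2P = (14, 10)
  3P = O

ord(P) = 3


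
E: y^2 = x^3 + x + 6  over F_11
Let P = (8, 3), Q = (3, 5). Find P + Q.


P != Q, so use the chord formula.
s = (y2 - y1) / (x2 - x1) = (2) / (6) mod 11 = 4
x3 = s^2 - x1 - x2 mod 11 = 4^2 - 8 - 3 = 5
y3 = s (x1 - x3) - y1 mod 11 = 4 * (8 - 5) - 3 = 9

P + Q = (5, 9)


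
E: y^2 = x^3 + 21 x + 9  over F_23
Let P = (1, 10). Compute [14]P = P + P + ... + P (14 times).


k = 14 = 1110_2 (binary, LSB first: 0111)
Double-and-add from P = (1, 10):
  bit 0 = 0: acc unchanged = O
  bit 1 = 1: acc = O + (16, 18) = (16, 18)
  bit 2 = 1: acc = (16, 18) + (0, 3) = (13, 15)
  bit 3 = 1: acc = (13, 15) + (18, 3) = (18, 20)

14P = (18, 20)


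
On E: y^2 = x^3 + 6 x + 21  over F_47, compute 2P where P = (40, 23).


Doubling: s = (3 x1^2 + a) / (2 y1)
s = (3*40^2 + 6) / (2*23) mod 47 = 35
x3 = s^2 - 2 x1 mod 47 = 35^2 - 2*40 = 17
y3 = s (x1 - x3) - y1 mod 47 = 35 * (40 - 17) - 23 = 30

2P = (17, 30)


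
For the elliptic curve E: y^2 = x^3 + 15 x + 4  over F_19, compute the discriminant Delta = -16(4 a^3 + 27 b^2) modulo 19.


4 a^3 + 27 b^2 = 4*15^3 + 27*4^2 = 13500 + 432 = 13932
Delta = -16 * (13932) = -222912
Delta mod 19 = 15

Delta = 15 (mod 19)


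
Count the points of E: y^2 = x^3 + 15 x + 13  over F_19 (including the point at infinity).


For each x in F_19, count y with y^2 = x^3 + 15 x + 13 mod 19:
  x = 3: RHS = 9, y in [3, 16]  -> 2 point(s)
  x = 4: RHS = 4, y in [2, 17]  -> 2 point(s)
  x = 5: RHS = 4, y in [2, 17]  -> 2 point(s)
  x = 7: RHS = 5, y in [9, 10]  -> 2 point(s)
  x = 10: RHS = 4, y in [2, 17]  -> 2 point(s)
  x = 13: RHS = 11, y in [7, 12]  -> 2 point(s)
  x = 16: RHS = 17, y in [6, 13]  -> 2 point(s)
  x = 18: RHS = 16, y in [4, 15]  -> 2 point(s)
Affine points: 16. Add the point at infinity: total = 17.

#E(F_19) = 17


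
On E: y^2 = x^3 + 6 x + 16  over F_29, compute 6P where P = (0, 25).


k = 6 = 110_2 (binary, LSB first: 011)
Double-and-add from P = (0, 25):
  bit 0 = 0: acc unchanged = O
  bit 1 = 1: acc = O + (6, 23) = (6, 23)
  bit 2 = 1: acc = (6, 23) + (13, 0) = (6, 6)

6P = (6, 6)


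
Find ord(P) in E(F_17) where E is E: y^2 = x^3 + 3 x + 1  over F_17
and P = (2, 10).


Compute successive multiples of P until we hit O:
  1P = (2, 10)
  2P = (4, 14)
  3P = (15, 15)
  4P = (9, 3)
  5P = (7, 12)
  6P = (0, 1)
  7P = (14, 4)
  8P = (14, 13)
  ... (continuing to 15P)
  15P = O

ord(P) = 15


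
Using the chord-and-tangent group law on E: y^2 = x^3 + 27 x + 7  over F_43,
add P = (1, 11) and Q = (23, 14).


P != Q, so use the chord formula.
s = (y2 - y1) / (x2 - x1) = (3) / (22) mod 43 = 6
x3 = s^2 - x1 - x2 mod 43 = 6^2 - 1 - 23 = 12
y3 = s (x1 - x3) - y1 mod 43 = 6 * (1 - 12) - 11 = 9

P + Q = (12, 9)


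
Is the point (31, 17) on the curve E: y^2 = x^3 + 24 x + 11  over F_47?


Check whether y^2 = x^3 + 24 x + 11 (mod 47) for (x, y) = (31, 17).
LHS: y^2 = 17^2 mod 47 = 7
RHS: x^3 + 24 x + 11 = 31^3 + 24*31 + 11 mod 47 = 43
LHS != RHS

No, not on the curve


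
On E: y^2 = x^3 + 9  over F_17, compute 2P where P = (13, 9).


Doubling: s = (3 x1^2 + a) / (2 y1)
s = (3*13^2 + 0) / (2*9) mod 17 = 14
x3 = s^2 - 2 x1 mod 17 = 14^2 - 2*13 = 0
y3 = s (x1 - x3) - y1 mod 17 = 14 * (13 - 0) - 9 = 3

2P = (0, 3)


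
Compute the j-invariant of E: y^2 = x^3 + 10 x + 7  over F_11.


Delta = -16(4 a^3 + 27 b^2) mod 11 = 5
-1728 * (4 a)^3 = -1728 * (4*10)^3 mod 11 = 9
j = 9 * 5^(-1) mod 11 = 4

j = 4 (mod 11)


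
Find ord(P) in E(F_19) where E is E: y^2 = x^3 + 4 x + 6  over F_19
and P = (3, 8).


Compute successive multiples of P until we hit O:
  1P = (3, 8)
  2P = (10, 1)
  3P = (7, 15)
  4P = (18, 18)
  5P = (9, 7)
  6P = (16, 10)
  7P = (17, 3)
  8P = (0, 14)
  ... (continuing to 19P)
  19P = O

ord(P) = 19


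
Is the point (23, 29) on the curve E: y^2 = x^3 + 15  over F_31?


Check whether y^2 = x^3 + 0 x + 15 (mod 31) for (x, y) = (23, 29).
LHS: y^2 = 29^2 mod 31 = 4
RHS: x^3 + 0 x + 15 = 23^3 + 0*23 + 15 mod 31 = 30
LHS != RHS

No, not on the curve


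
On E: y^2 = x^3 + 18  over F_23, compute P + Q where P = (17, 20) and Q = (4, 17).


P != Q, so use the chord formula.
s = (y2 - y1) / (x2 - x1) = (20) / (10) mod 23 = 2
x3 = s^2 - x1 - x2 mod 23 = 2^2 - 17 - 4 = 6
y3 = s (x1 - x3) - y1 mod 23 = 2 * (17 - 6) - 20 = 2

P + Q = (6, 2)


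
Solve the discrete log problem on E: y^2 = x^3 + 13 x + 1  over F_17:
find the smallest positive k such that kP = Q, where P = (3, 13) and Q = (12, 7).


Enumerate multiples of P until we hit Q = (12, 7):
  1P = (3, 13)
  2P = (2, 16)
  3P = (4, 7)
  4P = (12, 7)
Match found at i = 4.

k = 4


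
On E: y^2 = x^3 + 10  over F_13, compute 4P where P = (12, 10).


k = 4 = 100_2 (binary, LSB first: 001)
Double-and-add from P = (12, 10):
  bit 0 = 0: acc unchanged = O
  bit 1 = 0: acc unchanged = O
  bit 2 = 1: acc = O + (12, 10) = (12, 10)

4P = (12, 10)


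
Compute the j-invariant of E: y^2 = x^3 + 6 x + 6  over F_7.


Delta = -16(4 a^3 + 27 b^2) mod 7 = 3
-1728 * (4 a)^3 = -1728 * (4*6)^3 mod 7 = 6
j = 6 * 3^(-1) mod 7 = 2

j = 2 (mod 7)


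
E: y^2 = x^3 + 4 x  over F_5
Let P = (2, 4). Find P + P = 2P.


Doubling: s = (3 x1^2 + a) / (2 y1)
s = (3*2^2 + 4) / (2*4) mod 5 = 2
x3 = s^2 - 2 x1 mod 5 = 2^2 - 2*2 = 0
y3 = s (x1 - x3) - y1 mod 5 = 2 * (2 - 0) - 4 = 0

2P = (0, 0)


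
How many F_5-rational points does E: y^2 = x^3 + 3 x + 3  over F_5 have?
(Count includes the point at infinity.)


For each x in F_5, count y with y^2 = x^3 + 3 x + 3 mod 5:
  x = 3: RHS = 4, y in [2, 3]  -> 2 point(s)
  x = 4: RHS = 4, y in [2, 3]  -> 2 point(s)
Affine points: 4. Add the point at infinity: total = 5.

#E(F_5) = 5


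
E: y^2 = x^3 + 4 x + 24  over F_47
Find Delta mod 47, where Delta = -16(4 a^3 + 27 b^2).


4 a^3 + 27 b^2 = 4*4^3 + 27*24^2 = 256 + 15552 = 15808
Delta = -16 * (15808) = -252928
Delta mod 47 = 26

Delta = 26 (mod 47)


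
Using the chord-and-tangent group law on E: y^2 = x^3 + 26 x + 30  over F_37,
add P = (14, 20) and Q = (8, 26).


P != Q, so use the chord formula.
s = (y2 - y1) / (x2 - x1) = (6) / (31) mod 37 = 36
x3 = s^2 - x1 - x2 mod 37 = 36^2 - 14 - 8 = 16
y3 = s (x1 - x3) - y1 mod 37 = 36 * (14 - 16) - 20 = 19

P + Q = (16, 19)


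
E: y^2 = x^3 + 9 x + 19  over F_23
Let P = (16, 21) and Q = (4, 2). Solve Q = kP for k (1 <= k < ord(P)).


Enumerate multiples of P until we hit Q = (4, 2):
  1P = (16, 21)
  2P = (17, 18)
  3P = (22, 20)
  4P = (1, 11)
  5P = (9, 22)
  6P = (6, 17)
  7P = (3, 21)
  8P = (4, 2)
Match found at i = 8.

k = 8


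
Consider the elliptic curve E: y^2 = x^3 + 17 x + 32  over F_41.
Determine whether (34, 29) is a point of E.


Check whether y^2 = x^3 + 17 x + 32 (mod 41) for (x, y) = (34, 29).
LHS: y^2 = 29^2 mod 41 = 21
RHS: x^3 + 17 x + 32 = 34^3 + 17*34 + 32 mod 41 = 21
LHS = RHS

Yes, on the curve


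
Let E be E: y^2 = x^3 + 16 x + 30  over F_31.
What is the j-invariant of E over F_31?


Delta = -16(4 a^3 + 27 b^2) mod 31 = 25
-1728 * (4 a)^3 = -1728 * (4*16)^3 mod 31 = 2
j = 2 * 25^(-1) mod 31 = 10

j = 10 (mod 31)


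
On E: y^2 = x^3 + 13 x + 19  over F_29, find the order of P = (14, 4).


Compute successive multiples of P until we hit O:
  1P = (14, 4)
  2P = (2, 13)
  3P = (19, 7)
  4P = (1, 27)
  5P = (1, 2)
  6P = (19, 22)
  7P = (2, 16)
  8P = (14, 25)
  ... (continuing to 9P)
  9P = O

ord(P) = 9


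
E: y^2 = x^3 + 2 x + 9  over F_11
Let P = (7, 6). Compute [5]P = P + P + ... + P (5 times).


k = 5 = 101_2 (binary, LSB first: 101)
Double-and-add from P = (7, 6):
  bit 0 = 1: acc = O + (7, 6) = (7, 6)
  bit 1 = 0: acc unchanged = (7, 6)
  bit 2 = 1: acc = (7, 6) + (5, 10) = (3, 8)

5P = (3, 8)


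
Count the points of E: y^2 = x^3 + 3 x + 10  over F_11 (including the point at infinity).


For each x in F_11, count y with y^2 = x^3 + 3 x + 10 mod 11:
  x = 1: RHS = 3, y in [5, 6]  -> 2 point(s)
  x = 4: RHS = 9, y in [3, 8]  -> 2 point(s)
  x = 7: RHS = 0, y in [0]  -> 1 point(s)
Affine points: 5. Add the point at infinity: total = 6.

#E(F_11) = 6


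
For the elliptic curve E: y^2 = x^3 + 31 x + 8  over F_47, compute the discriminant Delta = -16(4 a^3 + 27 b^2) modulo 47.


4 a^3 + 27 b^2 = 4*31^3 + 27*8^2 = 119164 + 1728 = 120892
Delta = -16 * (120892) = -1934272
Delta mod 47 = 13

Delta = 13 (mod 47)


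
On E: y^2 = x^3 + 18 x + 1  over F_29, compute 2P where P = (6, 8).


Doubling: s = (3 x1^2 + a) / (2 y1)
s = (3*6^2 + 18) / (2*8) mod 29 = 26
x3 = s^2 - 2 x1 mod 29 = 26^2 - 2*6 = 26
y3 = s (x1 - x3) - y1 mod 29 = 26 * (6 - 26) - 8 = 23

2P = (26, 23)


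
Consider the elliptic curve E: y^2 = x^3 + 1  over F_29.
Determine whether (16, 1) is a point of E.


Check whether y^2 = x^3 + 0 x + 1 (mod 29) for (x, y) = (16, 1).
LHS: y^2 = 1^2 mod 29 = 1
RHS: x^3 + 0 x + 1 = 16^3 + 0*16 + 1 mod 29 = 8
LHS != RHS

No, not on the curve


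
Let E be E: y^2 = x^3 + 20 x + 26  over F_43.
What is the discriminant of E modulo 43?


4 a^3 + 27 b^2 = 4*20^3 + 27*26^2 = 32000 + 18252 = 50252
Delta = -16 * (50252) = -804032
Delta mod 43 = 25

Delta = 25 (mod 43)


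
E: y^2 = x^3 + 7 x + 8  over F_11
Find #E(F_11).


For each x in F_11, count y with y^2 = x^3 + 7 x + 8 mod 11:
  x = 1: RHS = 5, y in [4, 7]  -> 2 point(s)
  x = 3: RHS = 1, y in [1, 10]  -> 2 point(s)
  x = 4: RHS = 1, y in [1, 10]  -> 2 point(s)
  x = 5: RHS = 3, y in [5, 6]  -> 2 point(s)
  x = 7: RHS = 4, y in [2, 9]  -> 2 point(s)
  x = 8: RHS = 4, y in [2, 9]  -> 2 point(s)
  x = 10: RHS = 0, y in [0]  -> 1 point(s)
Affine points: 13. Add the point at infinity: total = 14.

#E(F_11) = 14


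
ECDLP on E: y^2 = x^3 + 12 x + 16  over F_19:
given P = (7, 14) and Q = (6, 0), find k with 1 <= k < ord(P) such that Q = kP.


Enumerate multiples of P until we hit Q = (6, 0):
  1P = (7, 14)
  2P = (11, 4)
  3P = (12, 8)
  4P = (6, 0)
Match found at i = 4.

k = 4


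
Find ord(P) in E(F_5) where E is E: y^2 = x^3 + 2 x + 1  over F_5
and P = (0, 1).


Compute successive multiples of P until we hit O:
  1P = (0, 1)
  2P = (1, 3)
  3P = (3, 3)
  4P = (3, 2)
  5P = (1, 2)
  6P = (0, 4)
  7P = O

ord(P) = 7


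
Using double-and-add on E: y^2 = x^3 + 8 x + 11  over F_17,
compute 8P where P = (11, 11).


k = 8 = 1000_2 (binary, LSB first: 0001)
Double-and-add from P = (11, 11):
  bit 0 = 0: acc unchanged = O
  bit 1 = 0: acc unchanged = O
  bit 2 = 0: acc unchanged = O
  bit 3 = 1: acc = O + (11, 6) = (11, 6)

8P = (11, 6)


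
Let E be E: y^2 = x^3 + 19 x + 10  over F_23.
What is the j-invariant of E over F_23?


Delta = -16(4 a^3 + 27 b^2) mod 23 = 19
-1728 * (4 a)^3 = -1728 * (4*19)^3 mod 23 = 6
j = 6 * 19^(-1) mod 23 = 10

j = 10 (mod 23)


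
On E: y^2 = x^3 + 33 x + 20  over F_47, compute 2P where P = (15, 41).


Doubling: s = (3 x1^2 + a) / (2 y1)
s = (3*15^2 + 33) / (2*41) mod 47 = 35
x3 = s^2 - 2 x1 mod 47 = 35^2 - 2*15 = 20
y3 = s (x1 - x3) - y1 mod 47 = 35 * (15 - 20) - 41 = 19

2P = (20, 19)


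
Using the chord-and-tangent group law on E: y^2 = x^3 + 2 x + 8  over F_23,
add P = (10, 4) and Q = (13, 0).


P != Q, so use the chord formula.
s = (y2 - y1) / (x2 - x1) = (19) / (3) mod 23 = 14
x3 = s^2 - x1 - x2 mod 23 = 14^2 - 10 - 13 = 12
y3 = s (x1 - x3) - y1 mod 23 = 14 * (10 - 12) - 4 = 14

P + Q = (12, 14)


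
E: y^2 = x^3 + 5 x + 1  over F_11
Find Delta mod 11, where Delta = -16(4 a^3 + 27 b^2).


4 a^3 + 27 b^2 = 4*5^3 + 27*1^2 = 500 + 27 = 527
Delta = -16 * (527) = -8432
Delta mod 11 = 5

Delta = 5 (mod 11)


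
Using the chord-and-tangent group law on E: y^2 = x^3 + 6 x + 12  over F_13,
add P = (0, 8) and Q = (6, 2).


P != Q, so use the chord formula.
s = (y2 - y1) / (x2 - x1) = (7) / (6) mod 13 = 12
x3 = s^2 - x1 - x2 mod 13 = 12^2 - 0 - 6 = 8
y3 = s (x1 - x3) - y1 mod 13 = 12 * (0 - 8) - 8 = 0

P + Q = (8, 0)


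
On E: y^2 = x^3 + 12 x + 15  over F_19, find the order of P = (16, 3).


Compute successive multiples of P until we hit O:
  1P = (16, 3)
  2P = (15, 13)
  3P = (12, 14)
  4P = (14, 1)
  5P = (9, 4)
  6P = (1, 3)
  7P = (2, 16)
  8P = (7, 9)
  ... (continuing to 17P)
  17P = O

ord(P) = 17


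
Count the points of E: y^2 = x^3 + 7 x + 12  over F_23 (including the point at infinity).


For each x in F_23, count y with y^2 = x^3 + 7 x + 12 mod 23:
  x = 0: RHS = 12, y in [9, 14]  -> 2 point(s)
  x = 4: RHS = 12, y in [9, 14]  -> 2 point(s)
  x = 7: RHS = 13, y in [6, 17]  -> 2 point(s)
  x = 10: RHS = 1, y in [1, 22]  -> 2 point(s)
  x = 13: RHS = 0, y in [0]  -> 1 point(s)
  x = 14: RHS = 2, y in [5, 18]  -> 2 point(s)
  x = 18: RHS = 13, y in [6, 17]  -> 2 point(s)
  x = 19: RHS = 12, y in [9, 14]  -> 2 point(s)
  x = 21: RHS = 13, y in [6, 17]  -> 2 point(s)
  x = 22: RHS = 4, y in [2, 21]  -> 2 point(s)
Affine points: 19. Add the point at infinity: total = 20.

#E(F_23) = 20


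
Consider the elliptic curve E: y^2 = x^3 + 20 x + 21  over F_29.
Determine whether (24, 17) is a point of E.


Check whether y^2 = x^3 + 20 x + 21 (mod 29) for (x, y) = (24, 17).
LHS: y^2 = 17^2 mod 29 = 28
RHS: x^3 + 20 x + 21 = 24^3 + 20*24 + 21 mod 29 = 28
LHS = RHS

Yes, on the curve
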